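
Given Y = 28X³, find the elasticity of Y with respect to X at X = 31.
Elasticity = 3

Elasticity = (dY/dX) · (X/Y)

dY/dX = 84·X²
At X = 31: dY/dX = 80724, Y = 834148

Elasticity = 80724 · (31 / 834148) = 3

Interpretation: for a small percentage change in X, the percentage change in Y is approximately 3.00 times as large.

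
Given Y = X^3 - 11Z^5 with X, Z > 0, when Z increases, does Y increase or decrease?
Y decreases

Taking the partial derivative:
∂Y/∂Z = -55Z^4

∂Y/∂Z = -55Z^4 < 0 (assuming positive values)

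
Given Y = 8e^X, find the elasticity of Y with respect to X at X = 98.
Elasticity = 98

Elasticity = (dY/dX) · (X/Y)

dY/dX = 8·e^X
At X = 98: dY/dX = 8·e^98, Y = 8·e^98

Elasticity = (8·e^98) · (98 / (8·e^98)) = 98

Interpretation: for a small percentage change in X, the percentage change in Y is approximately 98.00 times as large.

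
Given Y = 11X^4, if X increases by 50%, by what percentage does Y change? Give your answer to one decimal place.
406.3%

For Y = 11X^4:
If X → X(1 + 0.5)
Then Y → Y · (1 + 0.5)^4
     = Y · 5.0625

Percentage change = ((1 + 0.5)^4 − 1) × 100% ≈ 406.3%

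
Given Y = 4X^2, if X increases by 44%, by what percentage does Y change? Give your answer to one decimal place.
107.4%

For Y = 4X^2:
If X → X(1 + 0.44)
Then Y → Y · (1 + 0.44)^2
     = Y · 2.0736

Percentage change = ((1 + 0.44)^2 − 1) × 100% ≈ 107.4%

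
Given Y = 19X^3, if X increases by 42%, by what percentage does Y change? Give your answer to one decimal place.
186.3%

For Y = 19X^3:
If X → X(1 + 0.42)
Then Y → Y · (1 + 0.42)^3
     ≈ Y · 2.8633

Percentage change = ((1 + 0.42)^3 − 1) × 100% ≈ 186.3%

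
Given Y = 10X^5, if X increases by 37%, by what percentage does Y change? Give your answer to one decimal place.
382.6%

For Y = 10X^5:
If X → X(1 + 0.37)
Then Y → Y · (1 + 0.37)^5
     ≈ Y · 4.8262

Percentage change = ((1 + 0.37)^5 − 1) × 100% ≈ 382.6%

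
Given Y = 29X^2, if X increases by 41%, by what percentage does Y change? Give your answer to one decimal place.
98.8%

For Y = 29X^2:
If X → X(1 + 0.41)
Then Y → Y · (1 + 0.41)^2
     = Y · 1.9881

Percentage change = ((1 + 0.41)^2 − 1) × 100% ≈ 98.8%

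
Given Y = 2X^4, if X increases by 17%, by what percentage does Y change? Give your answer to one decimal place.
87.4%

For Y = 2X^4:
If X → X(1 + 0.17)
Then Y → Y · (1 + 0.17)^4
     ≈ Y · 1.8739

Percentage change = ((1 + 0.17)^4 − 1) × 100% ≈ 87.4%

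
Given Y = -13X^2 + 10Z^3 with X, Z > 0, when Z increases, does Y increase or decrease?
Y increases

Taking the partial derivative:
∂Y/∂Z = 30Z^2

∂Y/∂Z = 30Z^2 > 0 (assuming positive values)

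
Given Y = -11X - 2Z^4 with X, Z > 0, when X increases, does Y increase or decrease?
Y decreases

Taking the partial derivative:
∂Y/∂X = -11

∂Y/∂X = -11 < 0 (assuming positive values)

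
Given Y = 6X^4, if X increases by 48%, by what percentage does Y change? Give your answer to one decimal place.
379.8%

For Y = 6X^4:
If X → X(1 + 0.48)
Then Y → Y · (1 + 0.48)^4
     ≈ Y · 4.7979

Percentage change = ((1 + 0.48)^4 − 1) × 100% ≈ 379.8%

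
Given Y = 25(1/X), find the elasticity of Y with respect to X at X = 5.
Elasticity = -1

Elasticity = (dY/dX) · (X/Y)

dY/dX = -25/X²
At X = 5: dY/dX = -1, Y = 5

Elasticity = (-1) · (5 / 5) = -1

Interpretation: for a small percentage change in X, the percentage change in Y is approximately -1.00 times as large.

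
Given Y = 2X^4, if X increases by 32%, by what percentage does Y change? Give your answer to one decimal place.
203.6%

For Y = 2X^4:
If X → X(1 + 0.32)
Then Y → Y · (1 + 0.32)^4
     ≈ Y · 3.0360

Percentage change = ((1 + 0.32)^4 − 1) × 100% ≈ 203.6%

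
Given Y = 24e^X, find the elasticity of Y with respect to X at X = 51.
Elasticity = 51

Elasticity = (dY/dX) · (X/Y)

dY/dX = 24·e^X
At X = 51: dY/dX = 24·e^51, Y = 24·e^51

Elasticity = (24·e^51) · (51 / (24·e^51)) = 51

Interpretation: for a small percentage change in X, the percentage change in Y is approximately 51.00 times as large.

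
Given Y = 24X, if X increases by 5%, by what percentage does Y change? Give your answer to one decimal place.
5.0%

For Y = 24X:
If X → X(1 + 0.05)
Then Y → Y · (1 + 0.05)^1
     = Y · 1.0500

Percentage change = ((1 + 0.05)^1 − 1) × 100% = 5.0%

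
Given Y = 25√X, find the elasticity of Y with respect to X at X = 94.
Elasticity = 1/2

Elasticity = (dY/dX) · (X/Y)

dY/dX = 25/(2·√X)
At X = 94: dY/dX = 25·√94/188, Y = 25·√94

Elasticity = (25·√94/188) · (94 / (25·√94)) = 1/2

Interpretation: for a small percentage change in X, the percentage change in Y is approximately 0.50 times as large.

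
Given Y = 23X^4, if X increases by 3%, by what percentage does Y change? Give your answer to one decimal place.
12.6%

For Y = 23X^4:
If X → X(1 + 0.03)
Then Y → Y · (1 + 0.03)^4
     ≈ Y · 1.1255

Percentage change = ((1 + 0.03)^4 − 1) × 100% ≈ 12.6%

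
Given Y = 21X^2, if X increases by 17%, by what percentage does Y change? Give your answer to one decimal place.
36.9%

For Y = 21X^2:
If X → X(1 + 0.17)
Then Y → Y · (1 + 0.17)^2
     = Y · 1.3689

Percentage change = ((1 + 0.17)^2 − 1) × 100% ≈ 36.9%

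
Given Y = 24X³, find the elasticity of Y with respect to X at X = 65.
Elasticity = 3

Elasticity = (dY/dX) · (X/Y)

dY/dX = 72·X²
At X = 65: dY/dX = 304200, Y = 6591000

Elasticity = 304200 · (65 / 6591000) = 3

Interpretation: for a small percentage change in X, the percentage change in Y is approximately 3.00 times as large.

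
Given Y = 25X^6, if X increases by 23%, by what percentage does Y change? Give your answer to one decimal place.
246.3%

For Y = 25X^6:
If X → X(1 + 0.23)
Then Y → Y · (1 + 0.23)^6
     ≈ Y · 3.4628

Percentage change = ((1 + 0.23)^6 − 1) × 100% ≈ 246.3%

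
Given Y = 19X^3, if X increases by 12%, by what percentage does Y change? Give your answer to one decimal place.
40.5%

For Y = 19X^3:
If X → X(1 + 0.12)
Then Y → Y · (1 + 0.12)^3
     ≈ Y · 1.4049

Percentage change = ((1 + 0.12)^3 − 1) × 100% ≈ 40.5%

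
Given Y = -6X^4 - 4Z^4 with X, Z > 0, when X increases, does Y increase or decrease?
Y decreases

Taking the partial derivative:
∂Y/∂X = -24X^3

∂Y/∂X = -24X^3 < 0 (assuming positive values)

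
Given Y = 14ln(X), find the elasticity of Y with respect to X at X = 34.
Elasticity = 1/ln(34) ≈ 0.2836

Elasticity = (dY/dX) · (X/Y)

dY/dX = 14/X
At X = 34: dY/dX = 7/17, Y = 14·ln(34)

Elasticity = (7/17) · (34 / (14·ln(34))) = 1/ln(34) ≈ 0.2836

Interpretation: for a small percentage change in X, the percentage change in Y is approximately 0.28 times as large.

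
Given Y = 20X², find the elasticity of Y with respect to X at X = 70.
Elasticity = 2

Elasticity = (dY/dX) · (X/Y)

dY/dX = 40·X
At X = 70: dY/dX = 2800, Y = 98000

Elasticity = 2800 · (70 / 98000) = 2

Interpretation: for a small percentage change in X, the percentage change in Y is approximately 2.00 times as large.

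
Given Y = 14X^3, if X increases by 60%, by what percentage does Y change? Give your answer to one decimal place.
309.6%

For Y = 14X^3:
If X → X(1 + 0.6)
Then Y → Y · (1 + 0.6)^3
     = Y · 4.0960

Percentage change = ((1 + 0.6)^3 − 1) × 100% = 309.6%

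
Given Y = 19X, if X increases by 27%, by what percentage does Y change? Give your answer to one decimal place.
27.0%

For Y = 19X:
If X → X(1 + 0.27)
Then Y → Y · (1 + 0.27)^1
     = Y · 1.2700

Percentage change = ((1 + 0.27)^1 − 1) × 100% = 27.0%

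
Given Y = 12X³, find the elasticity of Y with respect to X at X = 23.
Elasticity = 3

Elasticity = (dY/dX) · (X/Y)

dY/dX = 36·X²
At X = 23: dY/dX = 19044, Y = 146004

Elasticity = 19044 · (23 / 146004) = 3

Interpretation: for a small percentage change in X, the percentage change in Y is approximately 3.00 times as large.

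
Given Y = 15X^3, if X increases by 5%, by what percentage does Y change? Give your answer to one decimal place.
15.8%

For Y = 15X^3:
If X → X(1 + 0.05)
Then Y → Y · (1 + 0.05)^3
     ≈ Y · 1.1576

Percentage change = ((1 + 0.05)^3 − 1) × 100% ≈ 15.8%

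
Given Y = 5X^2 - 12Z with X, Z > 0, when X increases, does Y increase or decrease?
Y increases

Taking the partial derivative:
∂Y/∂X = 10X

∂Y/∂X = 10X > 0 (assuming positive values)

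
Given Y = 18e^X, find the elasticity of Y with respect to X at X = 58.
Elasticity = 58

Elasticity = (dY/dX) · (X/Y)

dY/dX = 18·e^X
At X = 58: dY/dX = 18·e^58, Y = 18·e^58

Elasticity = (18·e^58) · (58 / (18·e^58)) = 58

Interpretation: for a small percentage change in X, the percentage change in Y is approximately 58.00 times as large.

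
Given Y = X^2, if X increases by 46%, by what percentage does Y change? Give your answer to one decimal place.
113.2%

For Y = X^2:
If X → X(1 + 0.46)
Then Y → Y · (1 + 0.46)^2
     = Y · 2.1316

Percentage change = ((1 + 0.46)^2 − 1) × 100% ≈ 113.2%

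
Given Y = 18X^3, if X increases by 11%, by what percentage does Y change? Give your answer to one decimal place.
36.8%

For Y = 18X^3:
If X → X(1 + 0.11)
Then Y → Y · (1 + 0.11)^3
     ≈ Y · 1.3676

Percentage change = ((1 + 0.11)^3 − 1) × 100% ≈ 36.8%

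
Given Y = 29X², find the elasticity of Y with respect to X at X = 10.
Elasticity = 2

Elasticity = (dY/dX) · (X/Y)

dY/dX = 58·X
At X = 10: dY/dX = 580, Y = 2900

Elasticity = 580 · (10 / 2900) = 2

Interpretation: for a small percentage change in X, the percentage change in Y is approximately 2.00 times as large.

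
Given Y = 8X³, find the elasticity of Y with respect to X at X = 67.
Elasticity = 3

Elasticity = (dY/dX) · (X/Y)

dY/dX = 24·X²
At X = 67: dY/dX = 107736, Y = 2406104

Elasticity = 107736 · (67 / 2406104) = 3

Interpretation: for a small percentage change in X, the percentage change in Y is approximately 3.00 times as large.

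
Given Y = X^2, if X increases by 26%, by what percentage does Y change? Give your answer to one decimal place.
58.8%

For Y = X^2:
If X → X(1 + 0.26)
Then Y → Y · (1 + 0.26)^2
     = Y · 1.5876

Percentage change = ((1 + 0.26)^2 − 1) × 100% ≈ 58.8%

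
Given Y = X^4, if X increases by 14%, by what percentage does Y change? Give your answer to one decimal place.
68.9%

For Y = X^4:
If X → X(1 + 0.14)
Then Y → Y · (1 + 0.14)^4
     ≈ Y · 1.6890

Percentage change = ((1 + 0.14)^4 − 1) × 100% ≈ 68.9%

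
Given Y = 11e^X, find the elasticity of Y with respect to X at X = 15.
Elasticity = 15

Elasticity = (dY/dX) · (X/Y)

dY/dX = 11·e^X
At X = 15: dY/dX = 11·e^15, Y = 11·e^15

Elasticity = (11·e^15) · (15 / (11·e^15)) = 15

Interpretation: for a small percentage change in X, the percentage change in Y is approximately 15.00 times as large.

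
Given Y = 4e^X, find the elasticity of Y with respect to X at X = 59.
Elasticity = 59

Elasticity = (dY/dX) · (X/Y)

dY/dX = 4·e^X
At X = 59: dY/dX = 4·e^59, Y = 4·e^59

Elasticity = (4·e^59) · (59 / (4·e^59)) = 59

Interpretation: for a small percentage change in X, the percentage change in Y is approximately 59.00 times as large.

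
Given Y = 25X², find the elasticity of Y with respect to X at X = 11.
Elasticity = 2

Elasticity = (dY/dX) · (X/Y)

dY/dX = 50·X
At X = 11: dY/dX = 550, Y = 3025

Elasticity = 550 · (11 / 3025) = 2

Interpretation: for a small percentage change in X, the percentage change in Y is approximately 2.00 times as large.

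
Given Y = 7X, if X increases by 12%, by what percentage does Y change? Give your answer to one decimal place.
12.0%

For Y = 7X:
If X → X(1 + 0.12)
Then Y → Y · (1 + 0.12)^1
     = Y · 1.1200

Percentage change = ((1 + 0.12)^1 − 1) × 100% = 12.0%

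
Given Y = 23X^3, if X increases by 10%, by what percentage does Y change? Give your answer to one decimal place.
33.1%

For Y = 23X^3:
If X → X(1 + 0.1)
Then Y → Y · (1 + 0.1)^3
     = Y · 1.3310

Percentage change = ((1 + 0.1)^3 − 1) × 100% = 33.1%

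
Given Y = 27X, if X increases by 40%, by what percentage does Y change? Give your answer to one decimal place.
40.0%

For Y = 27X:
If X → X(1 + 0.4)
Then Y → Y · (1 + 0.4)^1
     = Y · 1.4000

Percentage change = ((1 + 0.4)^1 − 1) × 100% = 40.0%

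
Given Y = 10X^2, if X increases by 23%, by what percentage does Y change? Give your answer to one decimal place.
51.3%

For Y = 10X^2:
If X → X(1 + 0.23)
Then Y → Y · (1 + 0.23)^2
     = Y · 1.5129

Percentage change = ((1 + 0.23)^2 − 1) × 100% ≈ 51.3%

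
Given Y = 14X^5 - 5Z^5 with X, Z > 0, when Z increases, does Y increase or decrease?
Y decreases

Taking the partial derivative:
∂Y/∂Z = -25Z^4

∂Y/∂Z = -25Z^4 < 0 (assuming positive values)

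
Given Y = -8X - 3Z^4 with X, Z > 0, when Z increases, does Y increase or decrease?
Y decreases

Taking the partial derivative:
∂Y/∂Z = -12Z^3

∂Y/∂Z = -12Z^3 < 0 (assuming positive values)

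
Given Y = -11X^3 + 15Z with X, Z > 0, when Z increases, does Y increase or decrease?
Y increases

Taking the partial derivative:
∂Y/∂Z = 15

∂Y/∂Z = 15 > 0 (assuming positive values)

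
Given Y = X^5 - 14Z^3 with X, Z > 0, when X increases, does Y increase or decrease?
Y increases

Taking the partial derivative:
∂Y/∂X = 5X^4

∂Y/∂X = 5X^4 > 0 (assuming positive values)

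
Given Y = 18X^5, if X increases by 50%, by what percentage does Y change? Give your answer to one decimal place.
659.4%

For Y = 18X^5:
If X → X(1 + 0.5)
Then Y → Y · (1 + 0.5)^5
     ≈ Y · 7.5938

Percentage change = ((1 + 0.5)^5 − 1) × 100% ≈ 659.4%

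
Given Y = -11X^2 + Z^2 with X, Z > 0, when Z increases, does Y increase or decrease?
Y increases

Taking the partial derivative:
∂Y/∂Z = 2Z

∂Y/∂Z = 2Z > 0 (assuming positive values)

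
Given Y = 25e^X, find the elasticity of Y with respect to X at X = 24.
Elasticity = 24

Elasticity = (dY/dX) · (X/Y)

dY/dX = 25·e^X
At X = 24: dY/dX = 25·e^24, Y = 25·e^24

Elasticity = (25·e^24) · (24 / (25·e^24)) = 24

Interpretation: for a small percentage change in X, the percentage change in Y is approximately 24.00 times as large.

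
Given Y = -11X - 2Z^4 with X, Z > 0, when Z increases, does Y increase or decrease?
Y decreases

Taking the partial derivative:
∂Y/∂Z = -8Z^3

∂Y/∂Z = -8Z^3 < 0 (assuming positive values)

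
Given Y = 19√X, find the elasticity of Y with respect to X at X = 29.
Elasticity = 1/2

Elasticity = (dY/dX) · (X/Y)

dY/dX = 19/(2·√X)
At X = 29: dY/dX = 19·√29/58, Y = 19·√29

Elasticity = (19·√29/58) · (29 / (19·√29)) = 1/2

Interpretation: for a small percentage change in X, the percentage change in Y is approximately 0.50 times as large.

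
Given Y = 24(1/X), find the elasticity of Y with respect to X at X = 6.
Elasticity = -1

Elasticity = (dY/dX) · (X/Y)

dY/dX = -24/X²
At X = 6: dY/dX = -2/3, Y = 4

Elasticity = (-2/3) · (6 / 4) = -1

Interpretation: for a small percentage change in X, the percentage change in Y is approximately -1.00 times as large.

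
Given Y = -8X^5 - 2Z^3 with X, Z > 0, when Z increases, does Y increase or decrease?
Y decreases

Taking the partial derivative:
∂Y/∂Z = -6Z^2

∂Y/∂Z = -6Z^2 < 0 (assuming positive values)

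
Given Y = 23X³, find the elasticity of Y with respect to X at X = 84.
Elasticity = 3

Elasticity = (dY/dX) · (X/Y)

dY/dX = 69·X²
At X = 84: dY/dX = 486864, Y = 13632192

Elasticity = 486864 · (84 / 13632192) = 3

Interpretation: for a small percentage change in X, the percentage change in Y is approximately 3.00 times as large.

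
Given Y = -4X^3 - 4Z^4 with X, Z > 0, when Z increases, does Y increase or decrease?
Y decreases

Taking the partial derivative:
∂Y/∂Z = -16Z^3

∂Y/∂Z = -16Z^3 < 0 (assuming positive values)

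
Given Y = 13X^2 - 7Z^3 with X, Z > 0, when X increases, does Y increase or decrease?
Y increases

Taking the partial derivative:
∂Y/∂X = 26X

∂Y/∂X = 26X > 0 (assuming positive values)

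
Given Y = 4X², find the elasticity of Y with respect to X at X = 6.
Elasticity = 2

Elasticity = (dY/dX) · (X/Y)

dY/dX = 8·X
At X = 6: dY/dX = 48, Y = 144

Elasticity = 48 · (6 / 144) = 2

Interpretation: for a small percentage change in X, the percentage change in Y is approximately 2.00 times as large.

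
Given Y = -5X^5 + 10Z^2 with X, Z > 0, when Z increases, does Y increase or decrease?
Y increases

Taking the partial derivative:
∂Y/∂Z = 20Z

∂Y/∂Z = 20Z > 0 (assuming positive values)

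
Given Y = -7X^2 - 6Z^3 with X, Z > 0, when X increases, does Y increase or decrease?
Y decreases

Taking the partial derivative:
∂Y/∂X = -14X

∂Y/∂X = -14X < 0 (assuming positive values)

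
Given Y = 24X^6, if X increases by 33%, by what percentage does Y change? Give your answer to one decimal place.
453.5%

For Y = 24X^6:
If X → X(1 + 0.33)
Then Y → Y · (1 + 0.33)^6
     ≈ Y · 5.5349

Percentage change = ((1 + 0.33)^6 − 1) × 100% ≈ 453.5%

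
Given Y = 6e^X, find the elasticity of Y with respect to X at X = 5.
Elasticity = 5

Elasticity = (dY/dX) · (X/Y)

dY/dX = 6·e^X
At X = 5: dY/dX = 6·e^5, Y = 6·e^5

Elasticity = (6·e^5) · (5 / (6·e^5)) = 5

Interpretation: for a small percentage change in X, the percentage change in Y is approximately 5.00 times as large.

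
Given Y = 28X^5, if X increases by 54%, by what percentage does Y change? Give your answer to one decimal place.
766.2%

For Y = 28X^5:
If X → X(1 + 0.54)
Then Y → Y · (1 + 0.54)^5
     ≈ Y · 8.6617

Percentage change = ((1 + 0.54)^5 − 1) × 100% ≈ 766.2%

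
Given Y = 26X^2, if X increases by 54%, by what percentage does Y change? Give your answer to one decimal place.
137.2%

For Y = 26X^2:
If X → X(1 + 0.54)
Then Y → Y · (1 + 0.54)^2
     = Y · 2.3716

Percentage change = ((1 + 0.54)^2 − 1) × 100% ≈ 137.2%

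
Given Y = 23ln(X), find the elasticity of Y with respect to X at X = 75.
Elasticity = 1/ln(75) ≈ 0.2316

Elasticity = (dY/dX) · (X/Y)

dY/dX = 23/X
At X = 75: dY/dX = 23/75, Y = 23·ln(75)

Elasticity = (23/75) · (75 / (23·ln(75))) = 1/ln(75) ≈ 0.2316

Interpretation: for a small percentage change in X, the percentage change in Y is approximately 0.23 times as large.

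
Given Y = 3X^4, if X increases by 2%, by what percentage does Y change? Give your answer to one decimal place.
8.2%

For Y = 3X^4:
If X → X(1 + 0.02)
Then Y → Y · (1 + 0.02)^4
     ≈ Y · 1.0824

Percentage change = ((1 + 0.02)^4 − 1) × 100% ≈ 8.2%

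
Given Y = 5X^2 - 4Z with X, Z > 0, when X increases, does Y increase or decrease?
Y increases

Taking the partial derivative:
∂Y/∂X = 10X

∂Y/∂X = 10X > 0 (assuming positive values)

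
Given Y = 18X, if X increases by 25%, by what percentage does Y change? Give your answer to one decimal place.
25.0%

For Y = 18X:
If X → X(1 + 0.25)
Then Y → Y · (1 + 0.25)^1
     = Y · 1.2500

Percentage change = ((1 + 0.25)^1 − 1) × 100% = 25.0%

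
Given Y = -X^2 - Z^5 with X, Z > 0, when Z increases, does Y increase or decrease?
Y decreases

Taking the partial derivative:
∂Y/∂Z = -5Z^4

∂Y/∂Z = -5Z^4 < 0 (assuming positive values)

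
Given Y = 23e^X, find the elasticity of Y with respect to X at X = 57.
Elasticity = 57

Elasticity = (dY/dX) · (X/Y)

dY/dX = 23·e^X
At X = 57: dY/dX = 23·e^57, Y = 23·e^57

Elasticity = (23·e^57) · (57 / (23·e^57)) = 57

Interpretation: for a small percentage change in X, the percentage change in Y is approximately 57.00 times as large.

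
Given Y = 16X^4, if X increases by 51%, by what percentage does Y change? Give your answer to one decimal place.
419.9%

For Y = 16X^4:
If X → X(1 + 0.51)
Then Y → Y · (1 + 0.51)^4
     ≈ Y · 5.1989

Percentage change = ((1 + 0.51)^4 − 1) × 100% ≈ 419.9%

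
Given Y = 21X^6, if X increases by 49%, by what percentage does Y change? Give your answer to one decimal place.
994.3%

For Y = 21X^6:
If X → X(1 + 0.49)
Then Y → Y · (1 + 0.49)^6
     ≈ Y · 10.9425

Percentage change = ((1 + 0.49)^6 − 1) × 100% ≈ 994.3%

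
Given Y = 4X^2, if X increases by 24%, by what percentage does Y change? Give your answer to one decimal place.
53.8%

For Y = 4X^2:
If X → X(1 + 0.24)
Then Y → Y · (1 + 0.24)^2
     = Y · 1.5376

Percentage change = ((1 + 0.24)^2 − 1) × 100% ≈ 53.8%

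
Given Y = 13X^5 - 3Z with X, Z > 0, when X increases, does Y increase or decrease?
Y increases

Taking the partial derivative:
∂Y/∂X = 65X^4

∂Y/∂X = 65X^4 > 0 (assuming positive values)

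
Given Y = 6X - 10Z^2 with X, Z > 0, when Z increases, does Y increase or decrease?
Y decreases

Taking the partial derivative:
∂Y/∂Z = -20Z

∂Y/∂Z = -20Z < 0 (assuming positive values)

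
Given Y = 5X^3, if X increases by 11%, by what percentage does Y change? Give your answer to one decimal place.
36.8%

For Y = 5X^3:
If X → X(1 + 0.11)
Then Y → Y · (1 + 0.11)^3
     ≈ Y · 1.3676

Percentage change = ((1 + 0.11)^3 − 1) × 100% ≈ 36.8%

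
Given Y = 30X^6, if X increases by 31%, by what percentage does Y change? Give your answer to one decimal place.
405.4%

For Y = 30X^6:
If X → X(1 + 0.31)
Then Y → Y · (1 + 0.31)^6
     ≈ Y · 5.0539

Percentage change = ((1 + 0.31)^6 − 1) × 100% ≈ 405.4%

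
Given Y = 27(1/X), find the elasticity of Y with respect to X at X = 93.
Elasticity = -1

Elasticity = (dY/dX) · (X/Y)

dY/dX = -27/X²
At X = 93: dY/dX = -3/961, Y = 9/31

Elasticity = (-3/961) · (93 / (9/31)) = -1

Interpretation: for a small percentage change in X, the percentage change in Y is approximately -1.00 times as large.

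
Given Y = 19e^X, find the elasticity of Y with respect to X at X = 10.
Elasticity = 10

Elasticity = (dY/dX) · (X/Y)

dY/dX = 19·e^X
At X = 10: dY/dX = 19·e^10, Y = 19·e^10

Elasticity = (19·e^10) · (10 / (19·e^10)) = 10

Interpretation: for a small percentage change in X, the percentage change in Y is approximately 10.00 times as large.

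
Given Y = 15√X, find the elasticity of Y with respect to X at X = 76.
Elasticity = 1/2

Elasticity = (dY/dX) · (X/Y)

dY/dX = 15/(2·√X)
At X = 76: dY/dX = 15·√19/76, Y = 30·√19

Elasticity = (15·√19/76) · (76 / (30·√19)) = 1/2

Interpretation: for a small percentage change in X, the percentage change in Y is approximately 0.50 times as large.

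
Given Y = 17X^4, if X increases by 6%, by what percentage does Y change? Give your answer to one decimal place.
26.2%

For Y = 17X^4:
If X → X(1 + 0.06)
Then Y → Y · (1 + 0.06)^4
     ≈ Y · 1.2625

Percentage change = ((1 + 0.06)^4 − 1) × 100% ≈ 26.2%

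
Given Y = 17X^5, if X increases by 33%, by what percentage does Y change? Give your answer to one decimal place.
316.2%

For Y = 17X^5:
If X → X(1 + 0.33)
Then Y → Y · (1 + 0.33)^5
     ≈ Y · 4.1616

Percentage change = ((1 + 0.33)^5 − 1) × 100% ≈ 316.2%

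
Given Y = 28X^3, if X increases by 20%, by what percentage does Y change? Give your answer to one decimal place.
72.8%

For Y = 28X^3:
If X → X(1 + 0.2)
Then Y → Y · (1 + 0.2)^3
     = Y · 1.7280

Percentage change = ((1 + 0.2)^3 − 1) × 100% = 72.8%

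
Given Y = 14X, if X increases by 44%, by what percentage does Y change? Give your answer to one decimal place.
44.0%

For Y = 14X:
If X → X(1 + 0.44)
Then Y → Y · (1 + 0.44)^1
     = Y · 1.4400

Percentage change = ((1 + 0.44)^1 − 1) × 100% = 44.0%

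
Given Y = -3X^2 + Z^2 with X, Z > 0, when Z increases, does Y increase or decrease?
Y increases

Taking the partial derivative:
∂Y/∂Z = 2Z

∂Y/∂Z = 2Z > 0 (assuming positive values)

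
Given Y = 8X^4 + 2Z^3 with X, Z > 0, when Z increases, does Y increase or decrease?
Y increases

Taking the partial derivative:
∂Y/∂Z = 6Z^2

∂Y/∂Z = 6Z^2 > 0 (assuming positive values)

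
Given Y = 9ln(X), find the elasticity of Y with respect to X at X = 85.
Elasticity = 1/ln(85) ≈ 0.2251

Elasticity = (dY/dX) · (X/Y)

dY/dX = 9/X
At X = 85: dY/dX = 9/85, Y = 9·ln(85)

Elasticity = (9/85) · (85 / (9·ln(85))) = 1/ln(85) ≈ 0.2251

Interpretation: for a small percentage change in X, the percentage change in Y is approximately 0.23 times as large.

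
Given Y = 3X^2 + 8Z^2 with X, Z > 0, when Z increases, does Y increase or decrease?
Y increases

Taking the partial derivative:
∂Y/∂Z = 16Z

∂Y/∂Z = 16Z > 0 (assuming positive values)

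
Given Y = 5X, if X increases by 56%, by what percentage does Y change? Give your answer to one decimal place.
56.0%

For Y = 5X:
If X → X(1 + 0.56)
Then Y → Y · (1 + 0.56)^1
     = Y · 1.5600

Percentage change = ((1 + 0.56)^1 − 1) × 100% = 56.0%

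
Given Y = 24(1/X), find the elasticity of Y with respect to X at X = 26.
Elasticity = -1

Elasticity = (dY/dX) · (X/Y)

dY/dX = -24/X²
At X = 26: dY/dX = -6/169, Y = 12/13

Elasticity = (-6/169) · (26 / (12/13)) = -1

Interpretation: for a small percentage change in X, the percentage change in Y is approximately -1.00 times as large.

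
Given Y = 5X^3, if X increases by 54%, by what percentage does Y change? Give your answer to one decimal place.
265.2%

For Y = 5X^3:
If X → X(1 + 0.54)
Then Y → Y · (1 + 0.54)^3
     ≈ Y · 3.6523

Percentage change = ((1 + 0.54)^3 − 1) × 100% ≈ 265.2%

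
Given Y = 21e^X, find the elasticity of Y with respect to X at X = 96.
Elasticity = 96

Elasticity = (dY/dX) · (X/Y)

dY/dX = 21·e^X
At X = 96: dY/dX = 21·e^96, Y = 21·e^96

Elasticity = (21·e^96) · (96 / (21·e^96)) = 96

Interpretation: for a small percentage change in X, the percentage change in Y is approximately 96.00 times as large.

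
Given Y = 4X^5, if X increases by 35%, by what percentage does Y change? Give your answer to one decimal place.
348.4%

For Y = 4X^5:
If X → X(1 + 0.35)
Then Y → Y · (1 + 0.35)^5
     ≈ Y · 4.4840

Percentage change = ((1 + 0.35)^5 − 1) × 100% ≈ 348.4%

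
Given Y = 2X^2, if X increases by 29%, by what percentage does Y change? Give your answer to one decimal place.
66.4%

For Y = 2X^2:
If X → X(1 + 0.29)
Then Y → Y · (1 + 0.29)^2
     = Y · 1.6641

Percentage change = ((1 + 0.29)^2 − 1) × 100% ≈ 66.4%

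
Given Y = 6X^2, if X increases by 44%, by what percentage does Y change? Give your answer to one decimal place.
107.4%

For Y = 6X^2:
If X → X(1 + 0.44)
Then Y → Y · (1 + 0.44)^2
     = Y · 2.0736

Percentage change = ((1 + 0.44)^2 − 1) × 100% ≈ 107.4%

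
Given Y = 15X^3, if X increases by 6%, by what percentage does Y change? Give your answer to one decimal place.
19.1%

For Y = 15X^3:
If X → X(1 + 0.06)
Then Y → Y · (1 + 0.06)^3
     ≈ Y · 1.1910

Percentage change = ((1 + 0.06)^3 − 1) × 100% ≈ 19.1%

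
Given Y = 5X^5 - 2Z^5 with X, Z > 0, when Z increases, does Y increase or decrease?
Y decreases

Taking the partial derivative:
∂Y/∂Z = -10Z^4

∂Y/∂Z = -10Z^4 < 0 (assuming positive values)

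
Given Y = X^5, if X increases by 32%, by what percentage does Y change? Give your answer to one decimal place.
300.7%

For Y = X^5:
If X → X(1 + 0.32)
Then Y → Y · (1 + 0.32)^5
     ≈ Y · 4.0075

Percentage change = ((1 + 0.32)^5 − 1) × 100% ≈ 300.7%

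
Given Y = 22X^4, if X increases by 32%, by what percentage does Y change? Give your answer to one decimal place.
203.6%

For Y = 22X^4:
If X → X(1 + 0.32)
Then Y → Y · (1 + 0.32)^4
     ≈ Y · 3.0360

Percentage change = ((1 + 0.32)^4 − 1) × 100% ≈ 203.6%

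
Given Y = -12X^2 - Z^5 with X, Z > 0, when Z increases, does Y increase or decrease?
Y decreases

Taking the partial derivative:
∂Y/∂Z = -5Z^4

∂Y/∂Z = -5Z^4 < 0 (assuming positive values)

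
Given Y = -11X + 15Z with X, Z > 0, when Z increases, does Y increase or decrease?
Y increases

Taking the partial derivative:
∂Y/∂Z = 15

∂Y/∂Z = 15 > 0 (assuming positive values)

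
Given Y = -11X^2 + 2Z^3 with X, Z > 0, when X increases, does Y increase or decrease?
Y decreases

Taking the partial derivative:
∂Y/∂X = -22X

∂Y/∂X = -22X < 0 (assuming positive values)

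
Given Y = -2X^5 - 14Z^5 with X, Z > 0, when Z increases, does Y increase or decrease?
Y decreases

Taking the partial derivative:
∂Y/∂Z = -70Z^4

∂Y/∂Z = -70Z^4 < 0 (assuming positive values)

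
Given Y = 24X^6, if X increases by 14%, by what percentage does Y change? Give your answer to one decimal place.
119.5%

For Y = 24X^6:
If X → X(1 + 0.14)
Then Y → Y · (1 + 0.14)^6
     ≈ Y · 2.1950

Percentage change = ((1 + 0.14)^6 − 1) × 100% ≈ 119.5%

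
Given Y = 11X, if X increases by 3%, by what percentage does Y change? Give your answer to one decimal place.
3.0%

For Y = 11X:
If X → X(1 + 0.03)
Then Y → Y · (1 + 0.03)^1
     = Y · 1.0300

Percentage change = ((1 + 0.03)^1 − 1) × 100% = 3.0%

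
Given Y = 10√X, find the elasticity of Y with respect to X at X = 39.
Elasticity = 1/2

Elasticity = (dY/dX) · (X/Y)

dY/dX = 5/√X
At X = 39: dY/dX = 5·√39/39, Y = 10·√39

Elasticity = (5·√39/39) · (39 / (10·√39)) = 1/2

Interpretation: for a small percentage change in X, the percentage change in Y is approximately 0.50 times as large.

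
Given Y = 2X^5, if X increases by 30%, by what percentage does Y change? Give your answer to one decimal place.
271.3%

For Y = 2X^5:
If X → X(1 + 0.3)
Then Y → Y · (1 + 0.3)^5
     ≈ Y · 3.7129

Percentage change = ((1 + 0.3)^5 − 1) × 100% ≈ 271.3%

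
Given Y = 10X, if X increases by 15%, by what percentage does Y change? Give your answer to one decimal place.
15.0%

For Y = 10X:
If X → X(1 + 0.15)
Then Y → Y · (1 + 0.15)^1
     = Y · 1.1500

Percentage change = ((1 + 0.15)^1 − 1) × 100% = 15.0%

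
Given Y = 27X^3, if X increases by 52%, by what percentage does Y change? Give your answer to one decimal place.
251.2%

For Y = 27X^3:
If X → X(1 + 0.52)
Then Y → Y · (1 + 0.52)^3
     ≈ Y · 3.5118

Percentage change = ((1 + 0.52)^3 − 1) × 100% ≈ 251.2%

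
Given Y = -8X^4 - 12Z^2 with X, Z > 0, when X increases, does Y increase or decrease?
Y decreases

Taking the partial derivative:
∂Y/∂X = -32X^3

∂Y/∂X = -32X^3 < 0 (assuming positive values)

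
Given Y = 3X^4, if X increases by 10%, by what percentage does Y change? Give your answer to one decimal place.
46.4%

For Y = 3X^4:
If X → X(1 + 0.1)
Then Y → Y · (1 + 0.1)^4
     = Y · 1.4641

Percentage change = ((1 + 0.1)^4 − 1) × 100% ≈ 46.4%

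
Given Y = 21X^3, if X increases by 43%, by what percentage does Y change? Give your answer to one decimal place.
192.4%

For Y = 21X^3:
If X → X(1 + 0.43)
Then Y → Y · (1 + 0.43)^3
     ≈ Y · 2.9242

Percentage change = ((1 + 0.43)^3 − 1) × 100% ≈ 192.4%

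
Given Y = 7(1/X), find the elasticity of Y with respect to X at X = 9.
Elasticity = -1

Elasticity = (dY/dX) · (X/Y)

dY/dX = -7/X²
At X = 9: dY/dX = -7/81, Y = 7/9

Elasticity = (-7/81) · (9 / (7/9)) = -1

Interpretation: for a small percentage change in X, the percentage change in Y is approximately -1.00 times as large.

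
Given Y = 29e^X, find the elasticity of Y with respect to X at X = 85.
Elasticity = 85

Elasticity = (dY/dX) · (X/Y)

dY/dX = 29·e^X
At X = 85: dY/dX = 29·e^85, Y = 29·e^85

Elasticity = (29·e^85) · (85 / (29·e^85)) = 85

Interpretation: for a small percentage change in X, the percentage change in Y is approximately 85.00 times as large.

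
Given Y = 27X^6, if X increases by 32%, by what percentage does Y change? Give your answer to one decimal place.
429.0%

For Y = 27X^6:
If X → X(1 + 0.32)
Then Y → Y · (1 + 0.32)^6
     ≈ Y · 5.2899

Percentage change = ((1 + 0.32)^6 − 1) × 100% ≈ 429.0%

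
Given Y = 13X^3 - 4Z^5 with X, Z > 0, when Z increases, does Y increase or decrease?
Y decreases

Taking the partial derivative:
∂Y/∂Z = -20Z^4

∂Y/∂Z = -20Z^4 < 0 (assuming positive values)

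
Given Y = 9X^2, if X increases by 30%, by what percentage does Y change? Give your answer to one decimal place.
69.0%

For Y = 9X^2:
If X → X(1 + 0.3)
Then Y → Y · (1 + 0.3)^2
     = Y · 1.6900

Percentage change = ((1 + 0.3)^2 − 1) × 100% = 69.0%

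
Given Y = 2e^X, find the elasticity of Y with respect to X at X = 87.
Elasticity = 87

Elasticity = (dY/dX) · (X/Y)

dY/dX = 2·e^X
At X = 87: dY/dX = 2·e^87, Y = 2·e^87

Elasticity = (2·e^87) · (87 / (2·e^87)) = 87

Interpretation: for a small percentage change in X, the percentage change in Y is approximately 87.00 times as large.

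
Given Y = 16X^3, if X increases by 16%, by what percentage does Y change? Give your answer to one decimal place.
56.1%

For Y = 16X^3:
If X → X(1 + 0.16)
Then Y → Y · (1 + 0.16)^3
     ≈ Y · 1.5609

Percentage change = ((1 + 0.16)^3 − 1) × 100% ≈ 56.1%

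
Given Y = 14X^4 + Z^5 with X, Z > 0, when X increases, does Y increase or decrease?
Y increases

Taking the partial derivative:
∂Y/∂X = 56X^3

∂Y/∂X = 56X^3 > 0 (assuming positive values)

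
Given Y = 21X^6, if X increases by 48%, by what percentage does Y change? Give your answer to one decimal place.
950.9%

For Y = 21X^6:
If X → X(1 + 0.48)
Then Y → Y · (1 + 0.48)^6
     ≈ Y · 10.5092

Percentage change = ((1 + 0.48)^6 − 1) × 100% ≈ 950.9%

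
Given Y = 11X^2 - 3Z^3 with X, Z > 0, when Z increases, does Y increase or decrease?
Y decreases

Taking the partial derivative:
∂Y/∂Z = -9Z^2

∂Y/∂Z = -9Z^2 < 0 (assuming positive values)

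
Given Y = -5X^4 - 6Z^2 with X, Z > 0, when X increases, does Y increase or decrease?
Y decreases

Taking the partial derivative:
∂Y/∂X = -20X^3

∂Y/∂X = -20X^3 < 0 (assuming positive values)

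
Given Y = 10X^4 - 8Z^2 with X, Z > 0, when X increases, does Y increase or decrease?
Y increases

Taking the partial derivative:
∂Y/∂X = 40X^3

∂Y/∂X = 40X^3 > 0 (assuming positive values)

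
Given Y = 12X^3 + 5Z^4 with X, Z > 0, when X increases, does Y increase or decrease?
Y increases

Taking the partial derivative:
∂Y/∂X = 36X^2

∂Y/∂X = 36X^2 > 0 (assuming positive values)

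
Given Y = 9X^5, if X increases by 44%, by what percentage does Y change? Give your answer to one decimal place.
519.2%

For Y = 9X^5:
If X → X(1 + 0.44)
Then Y → Y · (1 + 0.44)^5
     ≈ Y · 6.1917

Percentage change = ((1 + 0.44)^5 − 1) × 100% ≈ 519.2%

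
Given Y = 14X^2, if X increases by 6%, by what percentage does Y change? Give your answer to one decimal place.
12.4%

For Y = 14X^2:
If X → X(1 + 0.06)
Then Y → Y · (1 + 0.06)^2
     = Y · 1.1236

Percentage change = ((1 + 0.06)^2 − 1) × 100% ≈ 12.4%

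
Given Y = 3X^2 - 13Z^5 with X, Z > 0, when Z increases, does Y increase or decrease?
Y decreases

Taking the partial derivative:
∂Y/∂Z = -65Z^4

∂Y/∂Z = -65Z^4 < 0 (assuming positive values)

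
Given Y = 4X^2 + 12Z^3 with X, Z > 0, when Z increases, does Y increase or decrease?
Y increases

Taking the partial derivative:
∂Y/∂Z = 36Z^2

∂Y/∂Z = 36Z^2 > 0 (assuming positive values)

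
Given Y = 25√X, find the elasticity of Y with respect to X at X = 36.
Elasticity = 1/2

Elasticity = (dY/dX) · (X/Y)

dY/dX = 25/(2·√X)
At X = 36: dY/dX = 25/12, Y = 150

Elasticity = (25/12) · (36 / 150) = 1/2

Interpretation: for a small percentage change in X, the percentage change in Y is approximately 0.50 times as large.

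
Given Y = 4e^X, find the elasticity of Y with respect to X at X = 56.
Elasticity = 56

Elasticity = (dY/dX) · (X/Y)

dY/dX = 4·e^X
At X = 56: dY/dX = 4·e^56, Y = 4·e^56

Elasticity = (4·e^56) · (56 / (4·e^56)) = 56

Interpretation: for a small percentage change in X, the percentage change in Y is approximately 56.00 times as large.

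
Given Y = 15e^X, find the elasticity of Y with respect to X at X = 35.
Elasticity = 35

Elasticity = (dY/dX) · (X/Y)

dY/dX = 15·e^X
At X = 35: dY/dX = 15·e^35, Y = 15·e^35

Elasticity = (15·e^35) · (35 / (15·e^35)) = 35

Interpretation: for a small percentage change in X, the percentage change in Y is approximately 35.00 times as large.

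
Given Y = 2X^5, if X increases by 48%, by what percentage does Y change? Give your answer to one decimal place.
610.1%

For Y = 2X^5:
If X → X(1 + 0.48)
Then Y → Y · (1 + 0.48)^5
     ≈ Y · 7.1008

Percentage change = ((1 + 0.48)^5 − 1) × 100% ≈ 610.1%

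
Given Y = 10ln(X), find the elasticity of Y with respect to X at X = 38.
Elasticity = 1/ln(38) ≈ 0.2749

Elasticity = (dY/dX) · (X/Y)

dY/dX = 10/X
At X = 38: dY/dX = 5/19, Y = 10·ln(38)

Elasticity = (5/19) · (38 / (10·ln(38))) = 1/ln(38) ≈ 0.2749

Interpretation: for a small percentage change in X, the percentage change in Y is approximately 0.27 times as large.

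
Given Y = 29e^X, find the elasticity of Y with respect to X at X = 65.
Elasticity = 65

Elasticity = (dY/dX) · (X/Y)

dY/dX = 29·e^X
At X = 65: dY/dX = 29·e^65, Y = 29·e^65

Elasticity = (29·e^65) · (65 / (29·e^65)) = 65

Interpretation: for a small percentage change in X, the percentage change in Y is approximately 65.00 times as large.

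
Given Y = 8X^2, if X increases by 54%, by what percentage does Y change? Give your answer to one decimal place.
137.2%

For Y = 8X^2:
If X → X(1 + 0.54)
Then Y → Y · (1 + 0.54)^2
     = Y · 2.3716

Percentage change = ((1 + 0.54)^2 − 1) × 100% ≈ 137.2%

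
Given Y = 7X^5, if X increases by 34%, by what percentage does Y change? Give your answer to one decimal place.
332.0%

For Y = 7X^5:
If X → X(1 + 0.34)
Then Y → Y · (1 + 0.34)^5
     ≈ Y · 4.3204

Percentage change = ((1 + 0.34)^5 − 1) × 100% ≈ 332.0%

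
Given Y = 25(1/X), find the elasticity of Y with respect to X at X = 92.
Elasticity = -1

Elasticity = (dY/dX) · (X/Y)

dY/dX = -25/X²
At X = 92: dY/dX = -25/8464, Y = 25/92

Elasticity = (-25/8464) · (92 / (25/92)) = -1

Interpretation: for a small percentage change in X, the percentage change in Y is approximately -1.00 times as large.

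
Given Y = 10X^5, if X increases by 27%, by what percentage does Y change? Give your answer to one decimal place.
230.4%

For Y = 10X^5:
If X → X(1 + 0.27)
Then Y → Y · (1 + 0.27)^5
     ≈ Y · 3.3038

Percentage change = ((1 + 0.27)^5 − 1) × 100% ≈ 230.4%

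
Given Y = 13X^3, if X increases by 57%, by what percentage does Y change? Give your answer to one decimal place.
287.0%

For Y = 13X^3:
If X → X(1 + 0.57)
Then Y → Y · (1 + 0.57)^3
     ≈ Y · 3.8699

Percentage change = ((1 + 0.57)^3 − 1) × 100% ≈ 287.0%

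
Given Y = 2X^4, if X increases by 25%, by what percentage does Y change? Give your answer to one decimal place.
144.1%

For Y = 2X^4:
If X → X(1 + 0.25)
Then Y → Y · (1 + 0.25)^4
     ≈ Y · 2.4414

Percentage change = ((1 + 0.25)^4 − 1) × 100% ≈ 144.1%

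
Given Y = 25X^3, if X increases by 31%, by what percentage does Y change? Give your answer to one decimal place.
124.8%

For Y = 25X^3:
If X → X(1 + 0.31)
Then Y → Y · (1 + 0.31)^3
     ≈ Y · 2.2481

Percentage change = ((1 + 0.31)^3 − 1) × 100% ≈ 124.8%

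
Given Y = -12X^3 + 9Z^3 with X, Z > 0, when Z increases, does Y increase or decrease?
Y increases

Taking the partial derivative:
∂Y/∂Z = 27Z^2

∂Y/∂Z = 27Z^2 > 0 (assuming positive values)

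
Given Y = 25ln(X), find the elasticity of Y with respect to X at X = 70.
Elasticity = 1/ln(70) ≈ 0.2354

Elasticity = (dY/dX) · (X/Y)

dY/dX = 25/X
At X = 70: dY/dX = 5/14, Y = 25·ln(70)

Elasticity = (5/14) · (70 / (25·ln(70))) = 1/ln(70) ≈ 0.2354

Interpretation: for a small percentage change in X, the percentage change in Y is approximately 0.24 times as large.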